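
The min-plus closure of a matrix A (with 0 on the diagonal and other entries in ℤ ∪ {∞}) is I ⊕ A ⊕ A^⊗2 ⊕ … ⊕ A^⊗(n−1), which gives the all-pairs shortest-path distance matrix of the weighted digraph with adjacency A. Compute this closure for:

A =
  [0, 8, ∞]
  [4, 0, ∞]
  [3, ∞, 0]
Closure =
  [0, 8, ∞]
  [4, 0, ∞]
  [3, 11, 0]

This is the Floyd-Warshall all-pairs shortest-path computation. For each intermediate vertex k = 0, 1, …, 2, update dist[i][j] ← min(dist[i][j], dist[i][k] + dist[k][j]). The final matrix gives, for each (i, j), the minimum total weight of any directed path from i to j (possibly empty when i = j).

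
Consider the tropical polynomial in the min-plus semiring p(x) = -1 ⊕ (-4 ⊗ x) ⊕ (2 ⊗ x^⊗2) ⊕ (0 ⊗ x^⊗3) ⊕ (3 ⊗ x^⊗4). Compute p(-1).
p(-1) = -5

A tropical monomial a ⊗ x^⊗i evaluates to a + i · x. Evaluating each term at x = -1:
  Term 0 contributes -1 + 0 · -1 = -1
  Term 1 contributes -4 + 1 · -1 = -5
  Term 2 contributes 2 + 2 · -1 = 0
  Term 3 contributes 0 + 3 · -1 = -3
  Term 4 contributes 3 + 4 · -1 = -1
p(-1) = ⊕ of these = min[-1, -5, 0, -3, -1] = -5.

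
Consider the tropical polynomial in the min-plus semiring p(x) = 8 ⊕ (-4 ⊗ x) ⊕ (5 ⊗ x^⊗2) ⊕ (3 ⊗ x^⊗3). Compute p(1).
p(1) = -3

A tropical monomial a ⊗ x^⊗i evaluates to a + i · x. Evaluating each term at x = 1:
  Term 0 contributes 8 + 0 · 1 = 8
  Term 1 contributes -4 + 1 · 1 = -3
  Term 2 contributes 5 + 2 · 1 = 7
  Term 3 contributes 3 + 3 · 1 = 6
p(1) = ⊕ of these = min[8, -3, 7, 6] = -3.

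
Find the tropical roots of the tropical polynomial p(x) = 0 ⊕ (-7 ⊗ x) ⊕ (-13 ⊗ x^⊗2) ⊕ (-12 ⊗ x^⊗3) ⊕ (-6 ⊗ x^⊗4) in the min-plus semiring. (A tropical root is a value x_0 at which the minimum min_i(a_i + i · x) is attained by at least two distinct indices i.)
Roots: {-6, -1, 6, 7}

Each tropical root is a break point of the lower envelope of the lines y = a_i + i · x (there are 5 lines, with slopes 0, 1, ..., 4). Only the lines that attain the minimum somewhere contribute to roots; other lines are dominated. Here the surviving (envelope) indices are i = 4, i = 3, i = 2, i = 1, i = 0.
Intersections between consecutive envelope lines give the roots: for adjacent envelope indices i < j the intersection is x = (a_i − a_j) / (j − i). Reading off the sorted break points: {-6, -1, 6, 7}.
Verification: at each break x_0, at least two indices attain the minimum of min_i(a_i + i · x_0).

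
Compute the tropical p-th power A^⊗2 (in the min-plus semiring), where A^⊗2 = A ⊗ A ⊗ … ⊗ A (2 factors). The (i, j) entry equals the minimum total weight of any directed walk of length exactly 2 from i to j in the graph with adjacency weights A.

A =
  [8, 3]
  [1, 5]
A^⊗2 =
  [4, 8]
  [6, 4]

Each entry (A^⊗2)_ij equals the minimum over all length-2 walks i = v_0 → v_1 → … → v_2 = j of Σ_t A[v_t][v_{t+1}]. For example, for (i, j) = (0, 1) we minimise over 2 possible intermediate vertex sequences; the minimum is 8, attained along the walk 0 → 1 → 1.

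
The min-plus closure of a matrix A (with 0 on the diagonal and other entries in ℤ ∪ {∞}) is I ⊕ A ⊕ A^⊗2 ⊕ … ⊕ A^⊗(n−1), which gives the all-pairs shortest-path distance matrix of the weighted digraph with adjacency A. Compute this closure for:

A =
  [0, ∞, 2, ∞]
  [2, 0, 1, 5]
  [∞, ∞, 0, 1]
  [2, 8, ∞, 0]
Closure =
  [0, 11, 2, 3]
  [2, 0, 1, 2]
  [3, 9, 0, 1]
  [2, 8, 4, 0]

This is the Floyd-Warshall all-pairs shortest-path computation. For each intermediate vertex k = 0, 1, …, 3, update dist[i][j] ← min(dist[i][j], dist[i][k] + dist[k][j]). The final matrix gives, for each (i, j), the minimum total weight of any directed path from i to j (possibly empty when i = j).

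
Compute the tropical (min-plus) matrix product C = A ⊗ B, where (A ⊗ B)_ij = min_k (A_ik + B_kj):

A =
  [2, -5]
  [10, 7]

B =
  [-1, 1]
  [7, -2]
A ⊗ B =
  [1, -7]
  [9, 5]

Apply the min-plus product entry-by-entry:
  C[0][0] = min over k of (A[0][0] + B[0][0] = 2 + -1 = 1, A[0][1] + B[1][0] = -5 + 7 = 2) = 1 (attained at k = 0)
  C[0][1] = min over k of (A[0][0] + B[0][1] = 2 + 1 = 3, A[0][1] + B[1][1] = -5 + -2 = -7) = -7 (attained at k = 1)
  C[1][0] = min over k of (A[1][0] + B[0][0] = 10 + -1 = 9, A[1][1] + B[1][0] = 7 + 7 = 14) = 9 (attained at k = 0)
  C[1][1] = min over k of (A[1][0] + B[0][1] = 10 + 1 = 11, A[1][1] + B[1][1] = 7 + -2 = 5) = 5 (attained at k = 1)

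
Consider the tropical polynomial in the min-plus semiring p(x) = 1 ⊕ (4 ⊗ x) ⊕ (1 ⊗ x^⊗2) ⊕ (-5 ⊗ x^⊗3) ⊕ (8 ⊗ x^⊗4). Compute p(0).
p(0) = -5

A tropical monomial a ⊗ x^⊗i evaluates to a + i · x. Evaluating each term at x = 0:
  Term 0 contributes 1 + 0 · 0 = 1
  Term 1 contributes 4 + 1 · 0 = 4
  Term 2 contributes 1 + 2 · 0 = 1
  Term 3 contributes -5 + 3 · 0 = -5
  Term 4 contributes 8 + 4 · 0 = 8
p(0) = ⊕ of these = min[1, 4, 1, -5, 8] = -5.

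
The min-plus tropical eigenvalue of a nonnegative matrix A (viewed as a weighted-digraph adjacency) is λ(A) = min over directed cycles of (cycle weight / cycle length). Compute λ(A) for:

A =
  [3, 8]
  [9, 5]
λ(A) = 3

Enumerate directed cycles and compute their means (weight / length). Sample:
  cycle 0 → 0: weight = 3, length = 1, mean = 3/1 ≈ 3.000
  cycle 1 → 1: weight = 5, length = 1, mean = 5/1 ≈ 5.000
  cycle 0 → 1 → 0: weight = 17, length = 2, mean = 17/2 ≈ 8.500
  cycle 1 → 0 → 1: weight = 17, length = 2, mean = 17/2 ≈ 8.500
Minimum mean = 3.000, attained e.g. along the cycle 0 → 0 with weight 3 and length 1. So λ(A) = 3/1 = 3.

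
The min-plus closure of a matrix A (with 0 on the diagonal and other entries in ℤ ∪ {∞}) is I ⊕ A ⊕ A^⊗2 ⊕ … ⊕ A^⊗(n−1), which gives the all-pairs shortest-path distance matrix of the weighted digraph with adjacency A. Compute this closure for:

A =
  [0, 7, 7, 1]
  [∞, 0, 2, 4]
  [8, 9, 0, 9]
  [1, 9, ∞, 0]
Closure =
  [0, 7, 7, 1]
  [5, 0, 2, 4]
  [8, 9, 0, 9]
  [1, 8, 8, 0]

This is the Floyd-Warshall all-pairs shortest-path computation. For each intermediate vertex k = 0, 1, …, 3, update dist[i][j] ← min(dist[i][j], dist[i][k] + dist[k][j]). The final matrix gives, for each (i, j), the minimum total weight of any directed path from i to j (possibly empty when i = j).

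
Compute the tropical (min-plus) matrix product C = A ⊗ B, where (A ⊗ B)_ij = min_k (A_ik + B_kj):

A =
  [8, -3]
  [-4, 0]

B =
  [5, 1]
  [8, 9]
A ⊗ B =
  [5, 6]
  [1, -3]

Apply the min-plus product entry-by-entry:
  C[0][0] = min over k of (A[0][0] + B[0][0] = 8 + 5 = 13, A[0][1] + B[1][0] = -3 + 8 = 5) = 5 (attained at k = 1)
  C[0][1] = min over k of (A[0][0] + B[0][1] = 8 + 1 = 9, A[0][1] + B[1][1] = -3 + 9 = 6) = 6 (attained at k = 1)
  C[1][0] = min over k of (A[1][0] + B[0][0] = -4 + 5 = 1, A[1][1] + B[1][0] = 0 + 8 = 8) = 1 (attained at k = 0)
  C[1][1] = min over k of (A[1][0] + B[0][1] = -4 + 1 = -3, A[1][1] + B[1][1] = 0 + 9 = 9) = -3 (attained at k = 0)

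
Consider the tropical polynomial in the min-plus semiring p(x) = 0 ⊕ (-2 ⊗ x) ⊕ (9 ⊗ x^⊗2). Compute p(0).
p(0) = -2

A tropical monomial a ⊗ x^⊗i evaluates to a + i · x. Evaluating each term at x = 0:
  Term 0 contributes 0 + 0 · 0 = 0
  Term 1 contributes -2 + 1 · 0 = -2
  Term 2 contributes 9 + 2 · 0 = 9
p(0) = ⊕ of these = min[0, -2, 9] = -2.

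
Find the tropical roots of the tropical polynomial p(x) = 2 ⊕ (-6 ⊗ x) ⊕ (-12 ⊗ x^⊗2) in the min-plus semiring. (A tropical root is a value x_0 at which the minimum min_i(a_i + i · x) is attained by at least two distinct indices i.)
Roots: {6, 8}

Each tropical root is a break point of the lower envelope of the lines y = a_i + i · x (there are 3 lines, with slopes 0, 1, ..., 2). Only the lines that attain the minimum somewhere contribute to roots; other lines are dominated. Here the surviving (envelope) indices are i = 2, i = 1, i = 0.
Intersections between consecutive envelope lines give the roots: for adjacent envelope indices i < j the intersection is x = (a_i − a_j) / (j − i). Reading off the sorted break points: {6, 8}.
Verification: at each break x_0, at least two indices attain the minimum of min_i(a_i + i · x_0).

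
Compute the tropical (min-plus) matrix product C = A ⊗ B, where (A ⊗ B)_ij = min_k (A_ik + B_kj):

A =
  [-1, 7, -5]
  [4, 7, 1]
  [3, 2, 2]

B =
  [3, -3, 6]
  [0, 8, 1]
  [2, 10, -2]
A ⊗ B =
  [-3, -4, -7]
  [3, 1, -1]
  [2, 0, 0]

Apply the min-plus product entry-by-entry:
  C[0][0] = min over k of (A[0][0] + B[0][0] = -1 + 3 = 2, A[0][1] + B[1][0] = 7 + 0 = 7, A[0][2] + B[2][0] = -5 + 2 = -3) = -3 (attained at k = 2)
  C[0][1] = min over k of (A[0][0] + B[0][1] = -1 + -3 = -4, A[0][1] + B[1][1] = 7 + 8 = 15, A[0][2] + B[2][1] = -5 + 10 = 5) = -4 (attained at k = 0)
  C[0][2] = min over k of (A[0][0] + B[0][2] = -1 + 6 = 5, A[0][1] + B[1][2] = 7 + 1 = 8, A[0][2] + B[2][2] = -5 + -2 = -7) = -7 (attained at k = 2)
  C[1][0] = min over k of (A[1][0] + B[0][0] = 4 + 3 = 7, A[1][1] + B[1][0] = 7 + 0 = 7, A[1][2] + B[2][0] = 1 + 2 = 3) = 3 (attained at k = 2)
  C[1][1] = min over k of (A[1][0] + B[0][1] = 4 + -3 = 1, A[1][1] + B[1][1] = 7 + 8 = 15, A[1][2] + B[2][1] = 1 + 10 = 11) = 1 (attained at k = 0)
  C[1][2] = min over k of (A[1][0] + B[0][2] = 4 + 6 = 10, A[1][1] + B[1][2] = 7 + 1 = 8, A[1][2] + B[2][2] = 1 + -2 = -1) = -1 (attained at k = 2)
  C[2][0] = min over k of (A[2][0] + B[0][0] = 3 + 3 = 6, A[2][1] + B[1][0] = 2 + 0 = 2, A[2][2] + B[2][0] = 2 + 2 = 4) = 2 (attained at k = 1)
  C[2][1] = min over k of (A[2][0] + B[0][1] = 3 + -3 = 0, A[2][1] + B[1][1] = 2 + 8 = 10, A[2][2] + B[2][1] = 2 + 10 = 12) = 0 (attained at k = 0)
  C[2][2] = min over k of (A[2][0] + B[0][2] = 3 + 6 = 9, A[2][1] + B[1][2] = 2 + 1 = 3, A[2][2] + B[2][2] = 2 + -2 = 0) = 0 (attained at k = 2)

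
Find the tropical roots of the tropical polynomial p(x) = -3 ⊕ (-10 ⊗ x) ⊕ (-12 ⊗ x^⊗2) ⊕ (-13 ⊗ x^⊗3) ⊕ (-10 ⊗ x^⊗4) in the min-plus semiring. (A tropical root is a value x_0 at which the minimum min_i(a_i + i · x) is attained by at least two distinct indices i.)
Roots: {-3, 1, 2, 7}

Each tropical root is a break point of the lower envelope of the lines y = a_i + i · x (there are 5 lines, with slopes 0, 1, ..., 4). Only the lines that attain the minimum somewhere contribute to roots; other lines are dominated. Here the surviving (envelope) indices are i = 4, i = 3, i = 2, i = 1, i = 0.
Intersections between consecutive envelope lines give the roots: for adjacent envelope indices i < j the intersection is x = (a_i − a_j) / (j − i). Reading off the sorted break points: {-3, 1, 2, 7}.
Verification: at each break x_0, at least two indices attain the minimum of min_i(a_i + i · x_0).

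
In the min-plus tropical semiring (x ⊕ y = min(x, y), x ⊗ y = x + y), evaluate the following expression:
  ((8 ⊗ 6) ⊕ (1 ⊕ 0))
((8 ⊗ 6) ⊕ (1 ⊕ 0)) = 0

Expand innermost to outermost. Recall ⊕ takes the minimum of its arguments and ⊗ takes their sum. Working out the expression ((8 ⊗ 6) ⊕ (1 ⊕ 0)) gives 0.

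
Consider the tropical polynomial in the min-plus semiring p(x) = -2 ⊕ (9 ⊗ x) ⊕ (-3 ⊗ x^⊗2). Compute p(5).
p(5) = -2

A tropical monomial a ⊗ x^⊗i evaluates to a + i · x. Evaluating each term at x = 5:
  Term 0 contributes -2 + 0 · 5 = -2
  Term 1 contributes 9 + 1 · 5 = 14
  Term 2 contributes -3 + 2 · 5 = 7
p(5) = ⊕ of these = min[-2, 14, 7] = -2.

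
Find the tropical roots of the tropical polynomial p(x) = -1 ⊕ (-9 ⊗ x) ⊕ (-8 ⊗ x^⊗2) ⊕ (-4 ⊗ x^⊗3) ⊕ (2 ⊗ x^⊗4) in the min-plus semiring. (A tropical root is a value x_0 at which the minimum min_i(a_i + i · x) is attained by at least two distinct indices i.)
Roots: {-6, -4, -1, 8}

Each tropical root is a break point of the lower envelope of the lines y = a_i + i · x (there are 5 lines, with slopes 0, 1, ..., 4). Only the lines that attain the minimum somewhere contribute to roots; other lines are dominated. Here the surviving (envelope) indices are i = 4, i = 3, i = 2, i = 1, i = 0.
Intersections between consecutive envelope lines give the roots: for adjacent envelope indices i < j the intersection is x = (a_i − a_j) / (j − i). Reading off the sorted break points: {-6, -4, -1, 8}.
Verification: at each break x_0, at least two indices attain the minimum of min_i(a_i + i · x_0).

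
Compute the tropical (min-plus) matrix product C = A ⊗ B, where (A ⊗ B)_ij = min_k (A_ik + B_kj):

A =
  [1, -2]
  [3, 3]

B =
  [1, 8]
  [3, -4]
A ⊗ B =
  [1, -6]
  [4, -1]

Apply the min-plus product entry-by-entry:
  C[0][0] = min over k of (A[0][0] + B[0][0] = 1 + 1 = 2, A[0][1] + B[1][0] = -2 + 3 = 1) = 1 (attained at k = 1)
  C[0][1] = min over k of (A[0][0] + B[0][1] = 1 + 8 = 9, A[0][1] + B[1][1] = -2 + -4 = -6) = -6 (attained at k = 1)
  C[1][0] = min over k of (A[1][0] + B[0][0] = 3 + 1 = 4, A[1][1] + B[1][0] = 3 + 3 = 6) = 4 (attained at k = 0)
  C[1][1] = min over k of (A[1][0] + B[0][1] = 3 + 8 = 11, A[1][1] + B[1][1] = 3 + -4 = -1) = -1 (attained at k = 1)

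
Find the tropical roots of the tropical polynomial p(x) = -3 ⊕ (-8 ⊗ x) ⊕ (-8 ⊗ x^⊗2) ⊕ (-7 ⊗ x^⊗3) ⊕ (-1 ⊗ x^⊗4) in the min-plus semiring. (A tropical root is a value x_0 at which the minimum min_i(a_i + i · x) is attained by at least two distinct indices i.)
Roots: {-6, -1, 0, 5}

Each tropical root is a break point of the lower envelope of the lines y = a_i + i · x (there are 5 lines, with slopes 0, 1, ..., 4). Only the lines that attain the minimum somewhere contribute to roots; other lines are dominated. Here the surviving (envelope) indices are i = 4, i = 3, i = 2, i = 1, i = 0.
Intersections between consecutive envelope lines give the roots: for adjacent envelope indices i < j the intersection is x = (a_i − a_j) / (j − i). Reading off the sorted break points: {-6, -1, 0, 5}.
Verification: at each break x_0, at least two indices attain the minimum of min_i(a_i + i · x_0).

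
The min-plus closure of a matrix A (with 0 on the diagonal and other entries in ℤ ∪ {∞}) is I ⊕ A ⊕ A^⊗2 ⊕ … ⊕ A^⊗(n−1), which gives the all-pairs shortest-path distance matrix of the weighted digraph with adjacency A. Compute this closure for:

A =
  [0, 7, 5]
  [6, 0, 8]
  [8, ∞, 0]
Closure =
  [0, 7, 5]
  [6, 0, 8]
  [8, 15, 0]

This is the Floyd-Warshall all-pairs shortest-path computation. For each intermediate vertex k = 0, 1, …, 2, update dist[i][j] ← min(dist[i][j], dist[i][k] + dist[k][j]). The final matrix gives, for each (i, j), the minimum total weight of any directed path from i to j (possibly empty when i = j).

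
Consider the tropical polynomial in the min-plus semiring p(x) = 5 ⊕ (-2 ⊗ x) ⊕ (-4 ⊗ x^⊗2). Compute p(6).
p(6) = 4

A tropical monomial a ⊗ x^⊗i evaluates to a + i · x. Evaluating each term at x = 6:
  Term 0 contributes 5 + 0 · 6 = 5
  Term 1 contributes -2 + 1 · 6 = 4
  Term 2 contributes -4 + 2 · 6 = 8
p(6) = ⊕ of these = min[5, 4, 8] = 4.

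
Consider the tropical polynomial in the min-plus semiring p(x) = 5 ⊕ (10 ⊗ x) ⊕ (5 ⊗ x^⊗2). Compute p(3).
p(3) = 5

A tropical monomial a ⊗ x^⊗i evaluates to a + i · x. Evaluating each term at x = 3:
  Term 0 contributes 5 + 0 · 3 = 5
  Term 1 contributes 10 + 1 · 3 = 13
  Term 2 contributes 5 + 2 · 3 = 11
p(3) = ⊕ of these = min[5, 13, 11] = 5.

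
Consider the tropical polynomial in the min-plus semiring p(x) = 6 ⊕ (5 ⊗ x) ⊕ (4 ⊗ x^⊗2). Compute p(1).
p(1) = 6

A tropical monomial a ⊗ x^⊗i evaluates to a + i · x. Evaluating each term at x = 1:
  Term 0 contributes 6 + 0 · 1 = 6
  Term 1 contributes 5 + 1 · 1 = 6
  Term 2 contributes 4 + 2 · 1 = 6
p(1) = ⊕ of these = min[6, 6, 6] = 6.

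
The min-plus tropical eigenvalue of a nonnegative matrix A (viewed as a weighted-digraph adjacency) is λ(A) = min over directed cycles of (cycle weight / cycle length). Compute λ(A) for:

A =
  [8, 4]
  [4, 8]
λ(A) = 4

Enumerate directed cycles and compute their means (weight / length). Sample:
  cycle 0 → 0: weight = 8, length = 1, mean = 8/1 ≈ 8.000
  cycle 1 → 1: weight = 8, length = 1, mean = 8/1 ≈ 8.000
  cycle 0 → 1 → 0: weight = 8, length = 2, mean = 8/2 ≈ 4.000
  cycle 1 → 0 → 1: weight = 8, length = 2, mean = 8/2 ≈ 4.000
Minimum mean = 4.000, attained e.g. along the cycle 0 → 1 → 0 with weight 8 and length 2. So λ(A) = 8/2 = 4.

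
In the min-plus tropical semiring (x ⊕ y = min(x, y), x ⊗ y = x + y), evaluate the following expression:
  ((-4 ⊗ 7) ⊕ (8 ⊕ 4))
((-4 ⊗ 7) ⊕ (8 ⊕ 4)) = 3

Expand innermost to outermost. Recall ⊕ takes the minimum of its arguments and ⊗ takes their sum. Working out the expression ((-4 ⊗ 7) ⊕ (8 ⊕ 4)) gives 3.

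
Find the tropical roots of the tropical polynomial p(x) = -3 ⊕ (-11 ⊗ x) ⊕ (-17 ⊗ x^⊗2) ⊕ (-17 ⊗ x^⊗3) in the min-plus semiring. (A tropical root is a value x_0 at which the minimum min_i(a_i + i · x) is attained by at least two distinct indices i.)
Roots: {0, 6, 8}

Each tropical root is a break point of the lower envelope of the lines y = a_i + i · x (there are 4 lines, with slopes 0, 1, ..., 3). Only the lines that attain the minimum somewhere contribute to roots; other lines are dominated. Here the surviving (envelope) indices are i = 3, i = 2, i = 1, i = 0.
Intersections between consecutive envelope lines give the roots: for adjacent envelope indices i < j the intersection is x = (a_i − a_j) / (j − i). Reading off the sorted break points: {0, 6, 8}.
Verification: at each break x_0, at least two indices attain the minimum of min_i(a_i + i · x_0).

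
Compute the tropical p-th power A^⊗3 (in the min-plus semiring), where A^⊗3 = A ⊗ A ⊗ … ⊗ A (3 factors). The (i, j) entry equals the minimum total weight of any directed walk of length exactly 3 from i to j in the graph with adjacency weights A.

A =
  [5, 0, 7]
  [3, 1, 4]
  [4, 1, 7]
A^⊗3 =
  [4, 2, 5]
  [5, 3, 6]
  [5, 3, 6]

Each entry (A^⊗3)_ij equals the minimum over all length-3 walks i = v_0 → v_1 → … → v_3 = j of Σ_t A[v_t][v_{t+1}]. For example, for (i, j) = (0, 2) we minimise over 9 possible intermediate vertex sequences; the minimum is 5, attained along the walk 0 → 1 → 1 → 2.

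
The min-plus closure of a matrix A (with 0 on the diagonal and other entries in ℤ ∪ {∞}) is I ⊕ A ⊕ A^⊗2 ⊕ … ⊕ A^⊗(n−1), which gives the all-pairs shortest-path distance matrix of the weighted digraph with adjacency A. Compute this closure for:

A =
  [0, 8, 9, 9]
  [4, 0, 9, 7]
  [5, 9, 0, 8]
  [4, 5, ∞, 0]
Closure =
  [0, 8, 9, 9]
  [4, 0, 9, 7]
  [5, 9, 0, 8]
  [4, 5, 13, 0]

This is the Floyd-Warshall all-pairs shortest-path computation. For each intermediate vertex k = 0, 1, …, 3, update dist[i][j] ← min(dist[i][j], dist[i][k] + dist[k][j]). The final matrix gives, for each (i, j), the minimum total weight of any directed path from i to j (possibly empty when i = j).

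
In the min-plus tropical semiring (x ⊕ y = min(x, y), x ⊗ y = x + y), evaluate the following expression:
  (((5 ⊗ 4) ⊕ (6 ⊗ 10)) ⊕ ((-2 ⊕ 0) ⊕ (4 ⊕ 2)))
(((5 ⊗ 4) ⊕ (6 ⊗ 10)) ⊕ ((-2 ⊕ 0) ⊕ (4 ⊕ 2))) = -2

Expand innermost to outermost. Recall ⊕ takes the minimum of its arguments and ⊗ takes their sum. Working out the expression (((5 ⊗ 4) ⊕ (6 ⊗ 10)) ⊕ ((-2 ⊕ 0) ⊕ (4 ⊕ 2))) gives -2.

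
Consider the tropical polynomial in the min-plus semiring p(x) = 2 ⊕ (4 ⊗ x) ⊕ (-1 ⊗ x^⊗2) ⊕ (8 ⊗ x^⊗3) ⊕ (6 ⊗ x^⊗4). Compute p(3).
p(3) = 2

A tropical monomial a ⊗ x^⊗i evaluates to a + i · x. Evaluating each term at x = 3:
  Term 0 contributes 2 + 0 · 3 = 2
  Term 1 contributes 4 + 1 · 3 = 7
  Term 2 contributes -1 + 2 · 3 = 5
  Term 3 contributes 8 + 3 · 3 = 17
  Term 4 contributes 6 + 4 · 3 = 18
p(3) = ⊕ of these = min[2, 7, 5, 17, 18] = 2.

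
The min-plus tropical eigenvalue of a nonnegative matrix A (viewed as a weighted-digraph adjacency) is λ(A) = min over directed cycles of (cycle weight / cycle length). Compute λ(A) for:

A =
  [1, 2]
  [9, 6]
λ(A) = 1

Enumerate directed cycles and compute their means (weight / length). Sample:
  cycle 0 → 0: weight = 1, length = 1, mean = 1/1 ≈ 1.000
  cycle 1 → 1: weight = 6, length = 1, mean = 6/1 ≈ 6.000
  cycle 0 → 1 → 0: weight = 11, length = 2, mean = 11/2 ≈ 5.500
  cycle 1 → 0 → 1: weight = 11, length = 2, mean = 11/2 ≈ 5.500
Minimum mean = 1.000, attained e.g. along the cycle 0 → 0 with weight 1 and length 1. So λ(A) = 1/1 = 1.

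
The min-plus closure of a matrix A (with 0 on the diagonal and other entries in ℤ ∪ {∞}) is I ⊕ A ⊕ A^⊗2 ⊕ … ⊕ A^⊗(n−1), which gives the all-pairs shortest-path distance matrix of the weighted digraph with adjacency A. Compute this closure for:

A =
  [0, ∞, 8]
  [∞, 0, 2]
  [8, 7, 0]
Closure =
  [0, 15, 8]
  [10, 0, 2]
  [8, 7, 0]

This is the Floyd-Warshall all-pairs shortest-path computation. For each intermediate vertex k = 0, 1, …, 2, update dist[i][j] ← min(dist[i][j], dist[i][k] + dist[k][j]). The final matrix gives, for each (i, j), the minimum total weight of any directed path from i to j (possibly empty when i = j).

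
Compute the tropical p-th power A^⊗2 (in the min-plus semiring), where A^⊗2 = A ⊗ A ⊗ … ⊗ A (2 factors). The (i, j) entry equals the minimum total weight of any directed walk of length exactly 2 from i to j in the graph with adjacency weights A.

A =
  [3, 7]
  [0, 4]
A^⊗2 =
  [6, 10]
  [3, 7]

Each entry (A^⊗2)_ij equals the minimum over all length-2 walks i = v_0 → v_1 → … → v_2 = j of Σ_t A[v_t][v_{t+1}]. For example, for (i, j) = (0, 1) we minimise over 2 possible intermediate vertex sequences; the minimum is 10, attained along the walk 0 → 0 → 1.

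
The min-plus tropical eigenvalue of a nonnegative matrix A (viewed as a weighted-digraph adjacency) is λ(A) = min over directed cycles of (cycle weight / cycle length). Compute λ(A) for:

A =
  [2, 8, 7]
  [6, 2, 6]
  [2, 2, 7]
λ(A) = 2

Enumerate directed cycles and compute their means (weight / length). Sample:
  cycle 0 → 0: weight = 2, length = 1, mean = 2/1 ≈ 2.000
  cycle 1 → 1: weight = 2, length = 1, mean = 2/1 ≈ 2.000
  cycle 2 → 2: weight = 7, length = 1, mean = 7/1 ≈ 7.000
  cycle 0 → 1 → 0: weight = 14, length = 2, mean = 14/2 ≈ 7.000
  cycle 0 → 2 → 0: weight = 9, length = 2, mean = 9/2 ≈ 4.500
  cycle 1 → 0 → 1: weight = 14, length = 2, mean = 14/2 ≈ 7.000
Minimum mean = 2.000, attained e.g. along the cycle 0 → 0 with weight 2 and length 1. So λ(A) = 2/1 = 2.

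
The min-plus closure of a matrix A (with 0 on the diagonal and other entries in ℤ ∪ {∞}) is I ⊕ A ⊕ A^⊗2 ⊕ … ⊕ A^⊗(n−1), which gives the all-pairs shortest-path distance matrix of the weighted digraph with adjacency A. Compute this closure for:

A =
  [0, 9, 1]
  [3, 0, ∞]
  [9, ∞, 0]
Closure =
  [0, 9, 1]
  [3, 0, 4]
  [9, 18, 0]

This is the Floyd-Warshall all-pairs shortest-path computation. For each intermediate vertex k = 0, 1, …, 2, update dist[i][j] ← min(dist[i][j], dist[i][k] + dist[k][j]). The final matrix gives, for each (i, j), the minimum total weight of any directed path from i to j (possibly empty when i = j).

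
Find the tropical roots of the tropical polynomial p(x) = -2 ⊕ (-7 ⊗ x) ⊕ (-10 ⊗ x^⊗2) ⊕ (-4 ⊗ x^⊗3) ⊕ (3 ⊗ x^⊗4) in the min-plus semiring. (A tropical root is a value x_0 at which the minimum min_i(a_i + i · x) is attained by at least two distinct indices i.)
Roots: {-7, -6, 3, 5}

Each tropical root is a break point of the lower envelope of the lines y = a_i + i · x (there are 5 lines, with slopes 0, 1, ..., 4). Only the lines that attain the minimum somewhere contribute to roots; other lines are dominated. Here the surviving (envelope) indices are i = 4, i = 3, i = 2, i = 1, i = 0.
Intersections between consecutive envelope lines give the roots: for adjacent envelope indices i < j the intersection is x = (a_i − a_j) / (j − i). Reading off the sorted break points: {-7, -6, 3, 5}.
Verification: at each break x_0, at least two indices attain the minimum of min_i(a_i + i · x_0).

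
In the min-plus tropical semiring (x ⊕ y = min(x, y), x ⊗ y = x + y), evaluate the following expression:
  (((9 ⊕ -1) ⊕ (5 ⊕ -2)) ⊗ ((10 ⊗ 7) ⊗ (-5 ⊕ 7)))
(((9 ⊕ -1) ⊕ (5 ⊕ -2)) ⊗ ((10 ⊗ 7) ⊗ (-5 ⊕ 7))) = 10

Expand innermost to outermost. Recall ⊕ takes the minimum of its arguments and ⊗ takes their sum. Working out the expression (((9 ⊕ -1) ⊕ (5 ⊕ -2)) ⊗ ((10 ⊗ 7) ⊗ (-5 ⊕ 7))) gives 10.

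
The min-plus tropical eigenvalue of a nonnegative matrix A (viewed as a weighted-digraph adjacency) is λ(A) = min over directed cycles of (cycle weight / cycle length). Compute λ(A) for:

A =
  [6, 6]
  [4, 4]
λ(A) = 4

Enumerate directed cycles and compute their means (weight / length). Sample:
  cycle 0 → 0: weight = 6, length = 1, mean = 6/1 ≈ 6.000
  cycle 1 → 1: weight = 4, length = 1, mean = 4/1 ≈ 4.000
  cycle 0 → 1 → 0: weight = 10, length = 2, mean = 10/2 ≈ 5.000
  cycle 1 → 0 → 1: weight = 10, length = 2, mean = 10/2 ≈ 5.000
Minimum mean = 4.000, attained e.g. along the cycle 1 → 1 with weight 4 and length 1. So λ(A) = 4/1 = 4.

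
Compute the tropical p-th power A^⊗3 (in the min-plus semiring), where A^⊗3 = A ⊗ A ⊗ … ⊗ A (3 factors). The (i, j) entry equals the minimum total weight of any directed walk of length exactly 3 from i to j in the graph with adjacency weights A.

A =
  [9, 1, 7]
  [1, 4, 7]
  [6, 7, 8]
A^⊗3 =
  [6, 3, 9]
  [3, 6, 9]
  [8, 9, 14]

Each entry (A^⊗3)_ij equals the minimum over all length-3 walks i = v_0 → v_1 → … → v_3 = j of Σ_t A[v_t][v_{t+1}]. For example, for (i, j) = (0, 2) we minimise over 9 possible intermediate vertex sequences; the minimum is 9, attained along the walk 0 → 1 → 0 → 2.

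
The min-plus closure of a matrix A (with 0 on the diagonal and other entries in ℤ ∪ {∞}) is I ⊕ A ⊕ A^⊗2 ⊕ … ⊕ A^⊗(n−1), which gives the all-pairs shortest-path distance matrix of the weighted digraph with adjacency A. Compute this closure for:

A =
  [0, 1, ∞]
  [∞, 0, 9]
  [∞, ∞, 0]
Closure =
  [0, 1, 10]
  [∞, 0, 9]
  [∞, ∞, 0]

This is the Floyd-Warshall all-pairs shortest-path computation. For each intermediate vertex k = 0, 1, …, 2, update dist[i][j] ← min(dist[i][j], dist[i][k] + dist[k][j]). The final matrix gives, for each (i, j), the minimum total weight of any directed path from i to j (possibly empty when i = j).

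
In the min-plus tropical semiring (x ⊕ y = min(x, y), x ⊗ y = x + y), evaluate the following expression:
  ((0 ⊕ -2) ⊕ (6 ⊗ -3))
((0 ⊕ -2) ⊕ (6 ⊗ -3)) = -2

Expand innermost to outermost. Recall ⊕ takes the minimum of its arguments and ⊗ takes their sum. Working out the expression ((0 ⊕ -2) ⊕ (6 ⊗ -3)) gives -2.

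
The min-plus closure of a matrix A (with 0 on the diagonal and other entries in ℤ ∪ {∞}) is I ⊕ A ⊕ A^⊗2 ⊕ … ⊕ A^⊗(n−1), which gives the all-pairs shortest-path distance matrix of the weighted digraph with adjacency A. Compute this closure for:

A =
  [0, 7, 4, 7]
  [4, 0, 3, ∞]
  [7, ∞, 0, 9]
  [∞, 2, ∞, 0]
Closure =
  [0, 7, 4, 7]
  [4, 0, 3, 11]
  [7, 11, 0, 9]
  [6, 2, 5, 0]

This is the Floyd-Warshall all-pairs shortest-path computation. For each intermediate vertex k = 0, 1, …, 3, update dist[i][j] ← min(dist[i][j], dist[i][k] + dist[k][j]). The final matrix gives, for each (i, j), the minimum total weight of any directed path from i to j (possibly empty when i = j).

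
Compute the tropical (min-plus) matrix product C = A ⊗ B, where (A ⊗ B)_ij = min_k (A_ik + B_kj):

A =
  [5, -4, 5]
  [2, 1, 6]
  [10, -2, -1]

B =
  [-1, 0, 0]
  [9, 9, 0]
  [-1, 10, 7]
A ⊗ B =
  [4, 5, -4]
  [1, 2, 1]
  [-2, 7, -2]

Apply the min-plus product entry-by-entry:
  C[0][0] = min over k of (A[0][0] + B[0][0] = 5 + -1 = 4, A[0][1] + B[1][0] = -4 + 9 = 5, A[0][2] + B[2][0] = 5 + -1 = 4) = 4 (attained at k = 0)
  C[0][1] = min over k of (A[0][0] + B[0][1] = 5 + 0 = 5, A[0][1] + B[1][1] = -4 + 9 = 5, A[0][2] + B[2][1] = 5 + 10 = 15) = 5 (attained at k = 0)
  C[0][2] = min over k of (A[0][0] + B[0][2] = 5 + 0 = 5, A[0][1] + B[1][2] = -4 + 0 = -4, A[0][2] + B[2][2] = 5 + 7 = 12) = -4 (attained at k = 1)
  C[1][0] = min over k of (A[1][0] + B[0][0] = 2 + -1 = 1, A[1][1] + B[1][0] = 1 + 9 = 10, A[1][2] + B[2][0] = 6 + -1 = 5) = 1 (attained at k = 0)
  C[1][1] = min over k of (A[1][0] + B[0][1] = 2 + 0 = 2, A[1][1] + B[1][1] = 1 + 9 = 10, A[1][2] + B[2][1] = 6 + 10 = 16) = 2 (attained at k = 0)
  C[1][2] = min over k of (A[1][0] + B[0][2] = 2 + 0 = 2, A[1][1] + B[1][2] = 1 + 0 = 1, A[1][2] + B[2][2] = 6 + 7 = 13) = 1 (attained at k = 1)
  C[2][0] = min over k of (A[2][0] + B[0][0] = 10 + -1 = 9, A[2][1] + B[1][0] = -2 + 9 = 7, A[2][2] + B[2][0] = -1 + -1 = -2) = -2 (attained at k = 2)
  C[2][1] = min over k of (A[2][0] + B[0][1] = 10 + 0 = 10, A[2][1] + B[1][1] = -2 + 9 = 7, A[2][2] + B[2][1] = -1 + 10 = 9) = 7 (attained at k = 1)
  C[2][2] = min over k of (A[2][0] + B[0][2] = 10 + 0 = 10, A[2][1] + B[1][2] = -2 + 0 = -2, A[2][2] + B[2][2] = -1 + 7 = 6) = -2 (attained at k = 1)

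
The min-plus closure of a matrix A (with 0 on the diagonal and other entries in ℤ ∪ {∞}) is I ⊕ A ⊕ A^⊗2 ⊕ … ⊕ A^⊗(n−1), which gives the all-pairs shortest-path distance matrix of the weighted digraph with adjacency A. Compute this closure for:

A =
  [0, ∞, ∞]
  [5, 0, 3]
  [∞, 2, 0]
Closure =
  [0, ∞, ∞]
  [5, 0, 3]
  [7, 2, 0]

This is the Floyd-Warshall all-pairs shortest-path computation. For each intermediate vertex k = 0, 1, …, 2, update dist[i][j] ← min(dist[i][j], dist[i][k] + dist[k][j]). The final matrix gives, for each (i, j), the minimum total weight of any directed path from i to j (possibly empty when i = j).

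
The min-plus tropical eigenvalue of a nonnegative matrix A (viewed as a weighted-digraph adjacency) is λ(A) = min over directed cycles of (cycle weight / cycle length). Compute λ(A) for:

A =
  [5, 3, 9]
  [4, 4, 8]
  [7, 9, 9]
λ(A) = 7/2

Enumerate directed cycles and compute their means (weight / length). Sample:
  cycle 0 → 0: weight = 5, length = 1, mean = 5/1 ≈ 5.000
  cycle 1 → 1: weight = 4, length = 1, mean = 4/1 ≈ 4.000
  cycle 2 → 2: weight = 9, length = 1, mean = 9/1 ≈ 9.000
  cycle 0 → 1 → 0: weight = 7, length = 2, mean = 7/2 ≈ 3.500
  cycle 0 → 2 → 0: weight = 16, length = 2, mean = 16/2 ≈ 8.000
  cycle 1 → 0 → 1: weight = 7, length = 2, mean = 7/2 ≈ 3.500
Minimum mean = 3.500, attained e.g. along the cycle 0 → 1 → 0 with weight 7 and length 2. So λ(A) = 7/2 = 7/2.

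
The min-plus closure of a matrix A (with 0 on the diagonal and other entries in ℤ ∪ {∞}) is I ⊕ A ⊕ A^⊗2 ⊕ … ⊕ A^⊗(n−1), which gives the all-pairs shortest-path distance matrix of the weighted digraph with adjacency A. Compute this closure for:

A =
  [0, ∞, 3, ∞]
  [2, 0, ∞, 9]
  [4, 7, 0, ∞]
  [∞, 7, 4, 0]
Closure =
  [0, 10, 3, 19]
  [2, 0, 5, 9]
  [4, 7, 0, 16]
  [8, 7, 4, 0]

This is the Floyd-Warshall all-pairs shortest-path computation. For each intermediate vertex k = 0, 1, …, 3, update dist[i][j] ← min(dist[i][j], dist[i][k] + dist[k][j]). The final matrix gives, for each (i, j), the minimum total weight of any directed path from i to j (possibly empty when i = j).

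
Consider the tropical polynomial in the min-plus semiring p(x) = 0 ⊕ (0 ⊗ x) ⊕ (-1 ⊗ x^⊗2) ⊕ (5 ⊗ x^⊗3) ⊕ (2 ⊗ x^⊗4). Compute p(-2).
p(-2) = -6

A tropical monomial a ⊗ x^⊗i evaluates to a + i · x. Evaluating each term at x = -2:
  Term 0 contributes 0 + 0 · -2 = 0
  Term 1 contributes 0 + 1 · -2 = -2
  Term 2 contributes -1 + 2 · -2 = -5
  Term 3 contributes 5 + 3 · -2 = -1
  Term 4 contributes 2 + 4 · -2 = -6
p(-2) = ⊕ of these = min[0, -2, -5, -1, -6] = -6.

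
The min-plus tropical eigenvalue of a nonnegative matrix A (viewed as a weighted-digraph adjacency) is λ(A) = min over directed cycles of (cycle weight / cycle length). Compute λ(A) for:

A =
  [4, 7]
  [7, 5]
λ(A) = 4

Enumerate directed cycles and compute their means (weight / length). Sample:
  cycle 0 → 0: weight = 4, length = 1, mean = 4/1 ≈ 4.000
  cycle 1 → 1: weight = 5, length = 1, mean = 5/1 ≈ 5.000
  cycle 0 → 1 → 0: weight = 14, length = 2, mean = 14/2 ≈ 7.000
  cycle 1 → 0 → 1: weight = 14, length = 2, mean = 14/2 ≈ 7.000
Minimum mean = 4.000, attained e.g. along the cycle 0 → 0 with weight 4 and length 1. So λ(A) = 4/1 = 4.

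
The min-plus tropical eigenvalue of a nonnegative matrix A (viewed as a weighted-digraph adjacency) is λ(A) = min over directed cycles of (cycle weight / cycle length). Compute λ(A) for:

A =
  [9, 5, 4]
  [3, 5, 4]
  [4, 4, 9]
λ(A) = 11/3

Enumerate directed cycles and compute their means (weight / length). Sample:
  cycle 0 → 0: weight = 9, length = 1, mean = 9/1 ≈ 9.000
  cycle 1 → 1: weight = 5, length = 1, mean = 5/1 ≈ 5.000
  cycle 2 → 2: weight = 9, length = 1, mean = 9/1 ≈ 9.000
  cycle 0 → 1 → 0: weight = 8, length = 2, mean = 8/2 ≈ 4.000
  cycle 0 → 2 → 0: weight = 8, length = 2, mean = 8/2 ≈ 4.000
  cycle 1 → 0 → 1: weight = 8, length = 2, mean = 8/2 ≈ 4.000
Minimum mean = 3.667, attained e.g. along the cycle 0 → 2 → 1 → 0 with weight 11 and length 3. So λ(A) = 11/3 = 11/3.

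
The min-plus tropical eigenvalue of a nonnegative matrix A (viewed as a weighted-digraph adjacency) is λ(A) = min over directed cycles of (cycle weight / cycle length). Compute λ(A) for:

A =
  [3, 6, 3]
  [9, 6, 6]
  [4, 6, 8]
λ(A) = 3

Enumerate directed cycles and compute their means (weight / length). Sample:
  cycle 0 → 0: weight = 3, length = 1, mean = 3/1 ≈ 3.000
  cycle 1 → 1: weight = 6, length = 1, mean = 6/1 ≈ 6.000
  cycle 2 → 2: weight = 8, length = 1, mean = 8/1 ≈ 8.000
  cycle 0 → 1 → 0: weight = 15, length = 2, mean = 15/2 ≈ 7.500
  cycle 0 → 2 → 0: weight = 7, length = 2, mean = 7/2 ≈ 3.500
  cycle 1 → 0 → 1: weight = 15, length = 2, mean = 15/2 ≈ 7.500
Minimum mean = 3.000, attained e.g. along the cycle 0 → 0 with weight 3 and length 1. So λ(A) = 3/1 = 3.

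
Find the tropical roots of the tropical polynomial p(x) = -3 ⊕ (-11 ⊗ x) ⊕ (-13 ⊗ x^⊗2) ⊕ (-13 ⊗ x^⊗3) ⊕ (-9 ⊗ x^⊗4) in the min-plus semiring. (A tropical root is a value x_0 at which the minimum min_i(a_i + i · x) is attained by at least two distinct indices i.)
Roots: {-4, 0, 2, 8}

Each tropical root is a break point of the lower envelope of the lines y = a_i + i · x (there are 5 lines, with slopes 0, 1, ..., 4). Only the lines that attain the minimum somewhere contribute to roots; other lines are dominated. Here the surviving (envelope) indices are i = 4, i = 3, i = 2, i = 1, i = 0.
Intersections between consecutive envelope lines give the roots: for adjacent envelope indices i < j the intersection is x = (a_i − a_j) / (j − i). Reading off the sorted break points: {-4, 0, 2, 8}.
Verification: at each break x_0, at least two indices attain the minimum of min_i(a_i + i · x_0).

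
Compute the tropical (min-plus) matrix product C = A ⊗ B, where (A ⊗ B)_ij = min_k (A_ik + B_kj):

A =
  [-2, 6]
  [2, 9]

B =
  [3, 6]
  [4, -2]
A ⊗ B =
  [1, 4]
  [5, 7]

Apply the min-plus product entry-by-entry:
  C[0][0] = min over k of (A[0][0] + B[0][0] = -2 + 3 = 1, A[0][1] + B[1][0] = 6 + 4 = 10) = 1 (attained at k = 0)
  C[0][1] = min over k of (A[0][0] + B[0][1] = -2 + 6 = 4, A[0][1] + B[1][1] = 6 + -2 = 4) = 4 (attained at k = 0)
  C[1][0] = min over k of (A[1][0] + B[0][0] = 2 + 3 = 5, A[1][1] + B[1][0] = 9 + 4 = 13) = 5 (attained at k = 0)
  C[1][1] = min over k of (A[1][0] + B[0][1] = 2 + 6 = 8, A[1][1] + B[1][1] = 9 + -2 = 7) = 7 (attained at k = 1)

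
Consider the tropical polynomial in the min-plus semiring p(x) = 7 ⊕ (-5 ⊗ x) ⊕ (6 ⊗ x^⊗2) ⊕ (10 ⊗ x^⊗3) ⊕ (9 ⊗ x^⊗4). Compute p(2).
p(2) = -3

A tropical monomial a ⊗ x^⊗i evaluates to a + i · x. Evaluating each term at x = 2:
  Term 0 contributes 7 + 0 · 2 = 7
  Term 1 contributes -5 + 1 · 2 = -3
  Term 2 contributes 6 + 2 · 2 = 10
  Term 3 contributes 10 + 3 · 2 = 16
  Term 4 contributes 9 + 4 · 2 = 17
p(2) = ⊕ of these = min[7, -3, 10, 16, 17] = -3.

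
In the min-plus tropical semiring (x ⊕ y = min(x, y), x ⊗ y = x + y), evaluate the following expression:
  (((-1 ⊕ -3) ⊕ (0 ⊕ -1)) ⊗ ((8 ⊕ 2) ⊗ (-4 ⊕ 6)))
(((-1 ⊕ -3) ⊕ (0 ⊕ -1)) ⊗ ((8 ⊕ 2) ⊗ (-4 ⊕ 6))) = -5

Expand innermost to outermost. Recall ⊕ takes the minimum of its arguments and ⊗ takes their sum. Working out the expression (((-1 ⊕ -3) ⊕ (0 ⊕ -1)) ⊗ ((8 ⊕ 2) ⊗ (-4 ⊕ 6))) gives -5.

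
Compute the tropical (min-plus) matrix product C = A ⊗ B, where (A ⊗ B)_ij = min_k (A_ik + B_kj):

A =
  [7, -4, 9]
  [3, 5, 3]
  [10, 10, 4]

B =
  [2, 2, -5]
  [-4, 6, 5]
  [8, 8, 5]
A ⊗ B =
  [-8, 2, 1]
  [1, 5, -2]
  [6, 12, 5]

Apply the min-plus product entry-by-entry:
  C[0][0] = min over k of (A[0][0] + B[0][0] = 7 + 2 = 9, A[0][1] + B[1][0] = -4 + -4 = -8, A[0][2] + B[2][0] = 9 + 8 = 17) = -8 (attained at k = 1)
  C[0][1] = min over k of (A[0][0] + B[0][1] = 7 + 2 = 9, A[0][1] + B[1][1] = -4 + 6 = 2, A[0][2] + B[2][1] = 9 + 8 = 17) = 2 (attained at k = 1)
  C[0][2] = min over k of (A[0][0] + B[0][2] = 7 + -5 = 2, A[0][1] + B[1][2] = -4 + 5 = 1, A[0][2] + B[2][2] = 9 + 5 = 14) = 1 (attained at k = 1)
  C[1][0] = min over k of (A[1][0] + B[0][0] = 3 + 2 = 5, A[1][1] + B[1][0] = 5 + -4 = 1, A[1][2] + B[2][0] = 3 + 8 = 11) = 1 (attained at k = 1)
  C[1][1] = min over k of (A[1][0] + B[0][1] = 3 + 2 = 5, A[1][1] + B[1][1] = 5 + 6 = 11, A[1][2] + B[2][1] = 3 + 8 = 11) = 5 (attained at k = 0)
  C[1][2] = min over k of (A[1][0] + B[0][2] = 3 + -5 = -2, A[1][1] + B[1][2] = 5 + 5 = 10, A[1][2] + B[2][2] = 3 + 5 = 8) = -2 (attained at k = 0)
  C[2][0] = min over k of (A[2][0] + B[0][0] = 10 + 2 = 12, A[2][1] + B[1][0] = 10 + -4 = 6, A[2][2] + B[2][0] = 4 + 8 = 12) = 6 (attained at k = 1)
  C[2][1] = min over k of (A[2][0] + B[0][1] = 10 + 2 = 12, A[2][1] + B[1][1] = 10 + 6 = 16, A[2][2] + B[2][1] = 4 + 8 = 12) = 12 (attained at k = 0)
  C[2][2] = min over k of (A[2][0] + B[0][2] = 10 + -5 = 5, A[2][1] + B[1][2] = 10 + 5 = 15, A[2][2] + B[2][2] = 4 + 5 = 9) = 5 (attained at k = 0)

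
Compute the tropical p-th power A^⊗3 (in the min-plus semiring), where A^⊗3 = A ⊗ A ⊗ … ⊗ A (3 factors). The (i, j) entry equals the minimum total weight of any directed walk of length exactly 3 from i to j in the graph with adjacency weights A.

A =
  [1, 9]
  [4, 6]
A^⊗3 =
  [3, 11]
  [6, 14]

Each entry (A^⊗3)_ij equals the minimum over all length-3 walks i = v_0 → v_1 → … → v_3 = j of Σ_t A[v_t][v_{t+1}]. For example, for (i, j) = (0, 1) we minimise over 4 possible intermediate vertex sequences; the minimum is 11, attained along the walk 0 → 0 → 0 → 1.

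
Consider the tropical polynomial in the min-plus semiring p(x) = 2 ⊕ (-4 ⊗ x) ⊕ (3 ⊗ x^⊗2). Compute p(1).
p(1) = -3

A tropical monomial a ⊗ x^⊗i evaluates to a + i · x. Evaluating each term at x = 1:
  Term 0 contributes 2 + 0 · 1 = 2
  Term 1 contributes -4 + 1 · 1 = -3
  Term 2 contributes 3 + 2 · 1 = 5
p(1) = ⊕ of these = min[2, -3, 5] = -3.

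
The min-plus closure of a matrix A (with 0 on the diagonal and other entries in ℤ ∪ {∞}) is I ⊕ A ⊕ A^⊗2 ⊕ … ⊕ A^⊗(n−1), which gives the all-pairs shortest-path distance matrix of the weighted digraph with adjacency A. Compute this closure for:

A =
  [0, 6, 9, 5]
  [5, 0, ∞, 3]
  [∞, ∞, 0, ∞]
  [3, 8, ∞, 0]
Closure =
  [0, 6, 9, 5]
  [5, 0, 14, 3]
  [∞, ∞, 0, ∞]
  [3, 8, 12, 0]

This is the Floyd-Warshall all-pairs shortest-path computation. For each intermediate vertex k = 0, 1, …, 3, update dist[i][j] ← min(dist[i][j], dist[i][k] + dist[k][j]). The final matrix gives, for each (i, j), the minimum total weight of any directed path from i to j (possibly empty when i = j).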